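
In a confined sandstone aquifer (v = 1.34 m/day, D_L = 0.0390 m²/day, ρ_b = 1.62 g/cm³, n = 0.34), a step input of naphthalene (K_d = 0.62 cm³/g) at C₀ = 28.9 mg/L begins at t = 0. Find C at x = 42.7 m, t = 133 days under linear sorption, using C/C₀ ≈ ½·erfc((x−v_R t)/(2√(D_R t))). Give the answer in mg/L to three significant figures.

Retardation factor R = 1 + ρ_b·K_d/n = 1 + 1.62 × 0.62/0.34 = 3.954.
Sorption retards both mechanisms: v_R = v/R = 0.3389 m/day, D_R = D/R = 0.009863 m²/day.
v_R·t = 0.3389 × 133 = 45.0737 m; 2√(D_R t) = 2.291 m; argument = (42.7 − 45.0737)/2.291 = -1.036.
C = C₀ × ½·erfc(-1.036) = 28.9 × 0.9286 = 26.8 mg/L.

26.8 mg/L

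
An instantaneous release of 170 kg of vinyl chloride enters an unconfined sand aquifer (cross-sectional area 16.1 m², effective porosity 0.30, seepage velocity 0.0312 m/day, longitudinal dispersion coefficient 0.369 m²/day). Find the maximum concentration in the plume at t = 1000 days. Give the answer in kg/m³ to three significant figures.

0.517 kg/m³

The peak of an instantaneous 1D plume sits at x = vt; there the Gaussian factor is 1 and C_max = M/(n_e·A·√(4πDt)), where n_e·A is the pore area the mass is dissolved in.
√(4πDt) = √(4π × 0.369 × 1000) = 68.10 m, so C_max = 170/(0.30 × 16.1 × 68.10) = 0.517 kg/m³.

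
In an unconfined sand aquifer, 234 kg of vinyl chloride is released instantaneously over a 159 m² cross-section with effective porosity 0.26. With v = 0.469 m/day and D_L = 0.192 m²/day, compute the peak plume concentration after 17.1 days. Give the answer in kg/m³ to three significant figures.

The peak of an instantaneous 1D plume sits at x = vt; there the Gaussian factor is 1 and C_max = M/(n_e·A·√(4πDt)), where n_e·A is the pore area the mass is dissolved in.
√(4πDt) = √(4π × 0.192 × 17.1) = 6.423 m, so C_max = 234/(0.26 × 159 × 6.423) = 0.881 kg/m³.

0.881 kg/m³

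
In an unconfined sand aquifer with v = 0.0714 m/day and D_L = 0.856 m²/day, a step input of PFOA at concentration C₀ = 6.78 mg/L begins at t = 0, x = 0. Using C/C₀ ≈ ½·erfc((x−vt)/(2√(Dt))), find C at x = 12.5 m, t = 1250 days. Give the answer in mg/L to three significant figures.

6.45 mg/L

For a continuous step input, C/C₀ ≈ ½·erfc((x−vt)/(2√(Dt))).
vt = 0.0714 × 1250 = 89.25 m and 2√(Dt) = 2√(0.856 × 1250) = 65.42 m.
Argument (x−vt)/(2√(Dt)) = (12.5 − 89.25)/65.42 = -1.173; ½·erfc(-1.173) = 0.9514.
C = 6.78 × 0.9514 = 6.45 mg/L.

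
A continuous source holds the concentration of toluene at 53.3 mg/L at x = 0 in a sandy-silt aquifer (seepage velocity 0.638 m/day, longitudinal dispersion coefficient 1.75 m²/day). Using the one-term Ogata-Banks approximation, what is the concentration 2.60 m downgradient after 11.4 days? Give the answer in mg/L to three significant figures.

41.1 mg/L

For a continuous step input, C/C₀ ≈ ½·erfc((x−vt)/(2√(Dt))).
vt = 0.638 × 11.4 = 7.2732 m and 2√(Dt) = 2√(1.75 × 11.4) = 8.933 m.
Argument (x−vt)/(2√(Dt)) = (2.60 − 7.2732)/8.933 = -0.5231; ½·erfc(-0.5231) = 0.7703.
C = 53.3 × 0.7703 = 41.1 mg/L.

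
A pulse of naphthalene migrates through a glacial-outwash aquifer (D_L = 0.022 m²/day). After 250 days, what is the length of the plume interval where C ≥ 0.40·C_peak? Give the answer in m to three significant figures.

The plume is Gaussian with σ = √(2Dt) = √(2 × 0.022 × 250) = 3.317 m.
C/C_peak = exp(−Δx²/(2σ²)) = 0.40 ⇒ Δx = σ·√(−2 ln 0.40) = 3.317 × 1.354 = 4.491 m.
Width = 2Δx = 8.98 m.

8.98 m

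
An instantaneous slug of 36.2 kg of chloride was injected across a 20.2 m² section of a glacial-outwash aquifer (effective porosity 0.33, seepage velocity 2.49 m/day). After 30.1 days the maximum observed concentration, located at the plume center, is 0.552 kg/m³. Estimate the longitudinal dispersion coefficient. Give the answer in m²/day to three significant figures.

0.256 m²/day

At the plume center C_max = M/(n_e·A·√(4πDt)), so D = M²/(4πt·(n_e·A·C_max)²).
n_e·A·C_max = 0.33 × 20.2 × 0.552 = 3.680 kg/m.
D = 36.2²/(4π × 30.1 × 3.680²) = 0.256 m²/day.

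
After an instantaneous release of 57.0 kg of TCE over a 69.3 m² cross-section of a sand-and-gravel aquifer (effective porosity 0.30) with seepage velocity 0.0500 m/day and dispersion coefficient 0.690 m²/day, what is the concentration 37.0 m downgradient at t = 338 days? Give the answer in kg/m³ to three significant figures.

For an instantaneous plane source, C(x,t) = M/(n_e·A·√(4πDt)) · exp(−(x−vt)²/(4Dt)), with n_e·A the pore (flow) area.
Plume center vt = 0.0500 × 338 = 16.9 m, so the well at 37.0 m is 20.1 m downgradient of the peak.
√(4πDt) = 54.14 m, giving peak height M/(n_e·A·√(4πDt)) = 57.0/(0.30 × 69.3 × 54.14) = 0.05064 kg/m³.
(x−vt)²/(4Dt) = (20.1)²/(4 × 0.690 × 338) = 0.4331; exp(−0.4331) = 0.6485.
C = 0.05064 × 0.6485 = 0.0328 kg/m³.

0.0328 kg/m³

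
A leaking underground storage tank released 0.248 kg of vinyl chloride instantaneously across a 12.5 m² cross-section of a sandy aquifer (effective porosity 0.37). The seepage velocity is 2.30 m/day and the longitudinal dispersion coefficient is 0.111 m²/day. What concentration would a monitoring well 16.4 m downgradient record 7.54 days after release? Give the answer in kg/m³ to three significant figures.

For an instantaneous plane source, C(x,t) = M/(n_e·A·√(4πDt)) · exp(−(x−vt)²/(4Dt)), with n_e·A the pore (flow) area.
Plume center vt = 2.30 × 7.54 = 17.342 m, so the well at 16.4 m is 0.942 m upgradient of the peak.
√(4πDt) = 3.243 m, giving peak height M/(n_e·A·√(4πDt)) = 0.248/(0.37 × 12.5 × 3.243) = 0.01653 kg/m³.
(x−vt)²/(4Dt) = (-0.942)²/(4 × 0.111 × 7.54) = 0.2651; exp(−0.2651) = 0.7671.
C = 0.01653 × 0.7671 = 0.0127 kg/m³.

0.0127 kg/m³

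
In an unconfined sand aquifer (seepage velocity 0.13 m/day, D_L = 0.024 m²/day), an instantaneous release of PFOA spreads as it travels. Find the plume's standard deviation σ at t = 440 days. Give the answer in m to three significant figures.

Dispersive spreading gives a Gaussian with σ² = 2Dt; advection only shifts the center.
σ = √(2 × 0.024 × 440) = 4.60 m.

4.60 m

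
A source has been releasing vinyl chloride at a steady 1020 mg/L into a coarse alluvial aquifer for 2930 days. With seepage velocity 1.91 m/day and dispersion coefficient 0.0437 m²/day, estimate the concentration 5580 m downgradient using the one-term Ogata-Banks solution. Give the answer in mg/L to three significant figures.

863 mg/L

For a continuous step input, C/C₀ ≈ ½·erfc((x−vt)/(2√(Dt))).
vt = 1.91 × 2930 = 5596.3 m and 2√(Dt) = 2√(0.0437 × 2930) = 22.63 m.
Argument (x−vt)/(2√(Dt)) = (5580 − 5596.3)/22.63 = -0.7203; ½·erfc(-0.7203) = 0.8458.
C = 1020 × 0.8458 = 863 mg/L.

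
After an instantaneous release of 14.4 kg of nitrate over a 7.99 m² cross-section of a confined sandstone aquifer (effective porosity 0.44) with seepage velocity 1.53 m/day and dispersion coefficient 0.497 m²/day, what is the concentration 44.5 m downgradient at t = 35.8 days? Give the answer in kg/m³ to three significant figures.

For an instantaneous plane source, C(x,t) = M/(n_e·A·√(4πDt)) · exp(−(x−vt)²/(4Dt)), with n_e·A the pore (flow) area.
Plume center vt = 1.53 × 35.8 = 54.774 m, so the well at 44.5 m is 10.274 m upgradient of the peak.
√(4πDt) = 14.95 m, giving peak height M/(n_e·A·√(4πDt)) = 14.4/(0.44 × 7.99 × 14.95) = 0.2740 kg/m³.
(x−vt)²/(4Dt) = (-10.274)²/(4 × 0.497 × 35.8) = 1.483; exp(−1.483) = 0.2270.
C = 0.2740 × 0.2270 = 0.0622 kg/m³.

0.0622 kg/m³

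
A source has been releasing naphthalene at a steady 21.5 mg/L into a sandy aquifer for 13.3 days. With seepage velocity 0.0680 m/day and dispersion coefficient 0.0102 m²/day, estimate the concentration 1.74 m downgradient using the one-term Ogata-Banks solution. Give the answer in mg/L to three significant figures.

For a continuous step input, C/C₀ ≈ ½·erfc((x−vt)/(2√(Dt))).
vt = 0.0680 × 13.3 = 0.9044 m and 2√(Dt) = 2√(0.0102 × 13.3) = 0.7366 m.
Argument (x−vt)/(2√(Dt)) = (1.74 − 0.9044)/0.7366 = 1.134; ½·erfc(1.134) = 0.05439.
C = 21.5 × 0.05439 = 1.17 mg/L.

1.17 mg/L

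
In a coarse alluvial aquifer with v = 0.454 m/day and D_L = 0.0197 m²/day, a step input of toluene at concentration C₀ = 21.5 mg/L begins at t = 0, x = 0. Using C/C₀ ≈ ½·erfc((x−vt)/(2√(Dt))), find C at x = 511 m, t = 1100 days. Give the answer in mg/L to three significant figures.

For a continuous step input, C/C₀ ≈ ½·erfc((x−vt)/(2√(Dt))).
vt = 0.454 × 1100 = 499.4 m and 2√(Dt) = 2√(0.0197 × 1100) = 9.310 m.
Argument (x−vt)/(2√(Dt)) = (511 − 499.4)/9.310 = 1.246; ½·erfc(1.246) = 0.03903.
C = 21.5 × 0.03903 = 0.839 mg/L.

0.839 mg/L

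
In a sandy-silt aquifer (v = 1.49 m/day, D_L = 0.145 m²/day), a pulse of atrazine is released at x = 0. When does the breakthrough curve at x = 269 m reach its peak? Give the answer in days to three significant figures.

For the 1D instantaneous-source solution, setting ∂C/∂t = 0 at fixed x gives v²t² + 2Dt − x² = 0, so t = (√(D² + v²x²) − D)/v².
√(D² + v²x²) = √(0.145² + 1.49² × 269²) = 400.8; v² = 2.2201.
t = (400.8 − 0.145)/2.2201 = 180 days (vs. the pure-advection estimate x/v = 181 d).

180 days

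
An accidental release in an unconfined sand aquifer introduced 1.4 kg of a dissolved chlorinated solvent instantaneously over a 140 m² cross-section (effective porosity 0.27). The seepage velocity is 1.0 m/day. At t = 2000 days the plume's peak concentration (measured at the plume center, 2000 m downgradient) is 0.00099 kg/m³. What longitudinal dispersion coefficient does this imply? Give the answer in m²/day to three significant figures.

0.0557 m²/day

At the plume center C_max = M/(n_e·A·√(4πDt)), so D = M²/(4πt·(n_e·A·C_max)²).
n_e·A·C_max = 0.27 × 140 × 0.00099 = 0.03742 kg/m.
D = 1.4²/(4π × 2000 × 0.03742²) = 0.0557 m²/day.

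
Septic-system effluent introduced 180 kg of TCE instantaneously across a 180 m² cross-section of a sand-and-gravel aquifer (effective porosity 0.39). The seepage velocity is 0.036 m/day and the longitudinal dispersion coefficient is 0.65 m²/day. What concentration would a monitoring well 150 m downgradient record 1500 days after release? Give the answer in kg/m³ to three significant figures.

For an instantaneous plane source, C(x,t) = M/(n_e·A·√(4πDt)) · exp(−(x−vt)²/(4Dt)), with n_e·A the pore (flow) area.
Plume center vt = 0.036 × 1500 = 54 m, so the well at 150 m is 96 m downgradient of the peak.
√(4πDt) = 110.7 m, giving peak height M/(n_e·A·√(4πDt)) = 180/(0.39 × 180 × 110.7) = 0.02316 kg/m³.
(x−vt)²/(4Dt) = (96)²/(4 × 0.65 × 1500) = 2.363; exp(−2.363) = 0.09414.
C = 0.02316 × 0.09414 = 0.00218 kg/m³.

0.00218 kg/m³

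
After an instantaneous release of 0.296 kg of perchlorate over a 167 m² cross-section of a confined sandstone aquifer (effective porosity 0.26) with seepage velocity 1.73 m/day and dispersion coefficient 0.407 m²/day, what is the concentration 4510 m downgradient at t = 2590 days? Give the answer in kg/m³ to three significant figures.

4.83e-05 kg/m³

For an instantaneous plane source, C(x,t) = M/(n_e·A·√(4πDt)) · exp(−(x−vt)²/(4Dt)), with n_e·A the pore (flow) area.
Plume center vt = 1.73 × 2590 = 4480.7 m, so the well at 4510 m is 29.3 m downgradient of the peak.
√(4πDt) = 115.1 m, giving peak height M/(n_e·A·√(4πDt)) = 0.296/(0.26 × 167 × 115.1) = 5.923e-05 kg/m³.
(x−vt)²/(4Dt) = (29.3)²/(4 × 0.407 × 2590) = 0.2036; exp(−0.2036) = 0.8158.
C = 5.923e-05 × 0.8158 = 4.83e-05 kg/m³.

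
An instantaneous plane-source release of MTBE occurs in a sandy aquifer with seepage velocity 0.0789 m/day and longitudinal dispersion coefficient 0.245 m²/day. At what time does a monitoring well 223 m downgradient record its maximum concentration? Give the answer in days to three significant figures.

2790 days

For the 1D instantaneous-source solution, setting ∂C/∂t = 0 at fixed x gives v²t² + 2Dt − x² = 0, so t = (√(D² + v²x²) − D)/v².
√(D² + v²x²) = √(0.245² + 0.0789² × 223²) = 17.60; v² = 0.00622521.
t = (17.60 − 0.245)/0.00622521 = 2790 days (vs. the pure-advection estimate x/v = 2830 d).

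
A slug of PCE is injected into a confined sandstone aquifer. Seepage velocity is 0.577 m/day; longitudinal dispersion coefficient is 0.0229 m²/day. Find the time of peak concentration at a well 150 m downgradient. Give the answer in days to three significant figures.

260 days

For the 1D instantaneous-source solution, setting ∂C/∂t = 0 at fixed x gives v²t² + 2Dt − x² = 0, so t = (√(D² + v²x²) − D)/v².
√(D² + v²x²) = √(0.0229² + 0.577² × 150²) = 86.55; v² = 0.332929.
t = (86.55 − 0.0229)/0.332929 = 260 days (vs. the pure-advection estimate x/v = 260 d).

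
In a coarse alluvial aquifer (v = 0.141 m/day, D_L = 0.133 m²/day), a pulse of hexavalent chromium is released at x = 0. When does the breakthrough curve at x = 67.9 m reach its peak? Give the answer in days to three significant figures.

475 days

For the 1D instantaneous-source solution, setting ∂C/∂t = 0 at fixed x gives v²t² + 2Dt − x² = 0, so t = (√(D² + v²x²) − D)/v².
√(D² + v²x²) = √(0.133² + 0.141² × 67.9²) = 9.575; v² = 0.019881.
t = (9.575 − 0.133)/0.019881 = 475 days (vs. the pure-advection estimate x/v = 482 d).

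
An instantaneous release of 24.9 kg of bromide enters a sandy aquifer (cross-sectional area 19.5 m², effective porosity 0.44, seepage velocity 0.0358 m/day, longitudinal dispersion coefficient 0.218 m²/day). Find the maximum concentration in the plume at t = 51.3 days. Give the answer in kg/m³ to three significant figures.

The peak of an instantaneous 1D plume sits at x = vt; there the Gaussian factor is 1 and C_max = M/(n_e·A·√(4πDt)), where n_e·A is the pore area the mass is dissolved in.
√(4πDt) = √(4π × 0.218 × 51.3) = 11.85 m, so C_max = 24.9/(0.44 × 19.5 × 11.85) = 0.245 kg/m³.

0.245 kg/m³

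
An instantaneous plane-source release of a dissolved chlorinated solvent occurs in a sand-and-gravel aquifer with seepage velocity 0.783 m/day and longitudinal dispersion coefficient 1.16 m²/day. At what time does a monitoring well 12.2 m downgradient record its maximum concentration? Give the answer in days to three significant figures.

13.8 days

For the 1D instantaneous-source solution, setting ∂C/∂t = 0 at fixed x gives v²t² + 2Dt − x² = 0, so t = (√(D² + v²x²) − D)/v².
√(D² + v²x²) = √(1.16² + 0.783² × 12.2²) = 9.623; v² = 0.613089.
t = (9.623 − 1.16)/0.613089 = 13.8 days (vs. the pure-advection estimate x/v = 15.6 d).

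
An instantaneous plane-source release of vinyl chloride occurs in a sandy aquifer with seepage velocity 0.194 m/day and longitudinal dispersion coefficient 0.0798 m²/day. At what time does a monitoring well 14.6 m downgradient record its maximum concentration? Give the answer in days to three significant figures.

73.2 days

For the 1D instantaneous-source solution, setting ∂C/∂t = 0 at fixed x gives v²t² + 2Dt − x² = 0, so t = (√(D² + v²x²) − D)/v².
√(D² + v²x²) = √(0.0798² + 0.194² × 14.6²) = 2.834; v² = 0.037636.
t = (2.834 − 0.0798)/0.037636 = 73.2 days (vs. the pure-advection estimate x/v = 75.3 d).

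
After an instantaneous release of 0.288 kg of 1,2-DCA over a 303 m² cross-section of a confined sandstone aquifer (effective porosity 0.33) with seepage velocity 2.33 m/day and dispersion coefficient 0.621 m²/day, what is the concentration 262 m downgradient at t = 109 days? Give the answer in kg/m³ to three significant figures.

7.78e-05 kg/m³

For an instantaneous plane source, C(x,t) = M/(n_e·A·√(4πDt)) · exp(−(x−vt)²/(4Dt)), with n_e·A the pore (flow) area.
Plume center vt = 2.33 × 109 = 253.97 m, so the well at 262 m is 8.03 m downgradient of the peak.
√(4πDt) = 29.17 m, giving peak height M/(n_e·A·√(4πDt)) = 0.288/(0.33 × 303 × 29.17) = 9.874e-05 kg/m³.
(x−vt)²/(4Dt) = (8.03)²/(4 × 0.621 × 109) = 0.2382; exp(−0.2382) = 0.7880.
C = 9.874e-05 × 0.7880 = 7.78e-05 kg/m³.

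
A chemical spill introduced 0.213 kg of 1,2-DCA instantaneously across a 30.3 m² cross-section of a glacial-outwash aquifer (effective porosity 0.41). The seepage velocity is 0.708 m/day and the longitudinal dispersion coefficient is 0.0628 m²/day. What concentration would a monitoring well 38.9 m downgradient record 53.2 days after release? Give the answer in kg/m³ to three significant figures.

0.00236 kg/m³

For an instantaneous plane source, C(x,t) = M/(n_e·A·√(4πDt)) · exp(−(x−vt)²/(4Dt)), with n_e·A the pore (flow) area.
Plume center vt = 0.708 × 53.2 = 37.6656 m, so the well at 38.9 m is 1.2344 m downgradient of the peak.
√(4πDt) = 6.479 m, giving peak height M/(n_e·A·√(4πDt)) = 0.213/(0.41 × 30.3 × 6.479) = 0.002646 kg/m³.
(x−vt)²/(4Dt) = (1.2344)²/(4 × 0.0628 × 53.2) = 0.1140; exp(−0.1140) = 0.8923.
C = 0.002646 × 0.8923 = 0.00236 kg/m³.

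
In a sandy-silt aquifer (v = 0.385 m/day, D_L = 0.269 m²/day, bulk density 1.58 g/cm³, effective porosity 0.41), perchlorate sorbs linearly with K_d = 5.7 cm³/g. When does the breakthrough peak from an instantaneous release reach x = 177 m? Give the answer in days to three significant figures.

Retardation factor R = 1 + ρ_b·K_d/n = 1 + 1.58 × 5.7/0.41 = 22.97.
Sorption retards both mechanisms: v_R = v/R = 0.01676 m/day, D_R = D/R = 0.01171 m²/day.
Peak time from v_R²t² + 2D_R t − x² = 0: t = (√(D_R² + v_R²x²) − D_R)/v_R².
√(D_R² + v_R²x²) = √(0.01171² + 0.01676² × 177²) = 2.967; v_R² = 0.0002809.
t = (2.967 − 0.01171)/0.0002809 = 10500 days.

10500 days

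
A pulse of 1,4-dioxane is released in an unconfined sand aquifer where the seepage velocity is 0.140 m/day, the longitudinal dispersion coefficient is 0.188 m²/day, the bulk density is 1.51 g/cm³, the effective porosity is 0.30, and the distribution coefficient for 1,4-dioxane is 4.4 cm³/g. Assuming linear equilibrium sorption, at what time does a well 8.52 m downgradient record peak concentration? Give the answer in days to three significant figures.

1200 days

Retardation factor R = 1 + ρ_b·K_d/n = 1 + 1.51 × 4.4/0.30 = 23.15.
Sorption retards both mechanisms: v_R = v/R = 0.006048 m/day, D_R = D/R = 0.008121 m²/day.
Peak time from v_R²t² + 2D_R t − x² = 0: t = (√(D_R² + v_R²x²) − D_R)/v_R².
√(D_R² + v_R²x²) = √(0.008121² + 0.006048² × 8.52²) = 0.05216; v_R² = 3.658e-05.
t = (0.05216 − 0.008121)/3.658e-05 = 1200 days.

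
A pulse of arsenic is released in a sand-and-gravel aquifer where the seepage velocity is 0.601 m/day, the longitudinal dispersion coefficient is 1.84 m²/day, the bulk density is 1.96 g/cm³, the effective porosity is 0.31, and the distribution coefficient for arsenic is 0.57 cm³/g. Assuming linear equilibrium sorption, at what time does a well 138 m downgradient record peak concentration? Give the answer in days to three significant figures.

Retardation factor R = 1 + ρ_b·K_d/n = 1 + 1.96 × 0.57/0.31 = 4.604.
Sorption retards both mechanisms: v_R = v/R = 0.1305 m/day, D_R = D/R = 0.3997 m²/day.
Peak time from v_R²t² + 2D_R t − x² = 0: t = (√(D_R² + v_R²x²) − D_R)/v_R².
√(D_R² + v_R²x²) = √(0.3997² + 0.1305² × 138²) = 18.01; v_R² = 0.01703.
t = (18.01 − 0.3997)/0.01703 = 1030 days.

1030 days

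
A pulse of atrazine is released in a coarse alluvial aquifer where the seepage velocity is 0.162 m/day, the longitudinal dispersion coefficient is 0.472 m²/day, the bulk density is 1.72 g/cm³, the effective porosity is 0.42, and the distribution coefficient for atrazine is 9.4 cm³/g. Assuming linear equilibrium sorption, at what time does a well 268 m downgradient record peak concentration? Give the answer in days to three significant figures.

64600 days

Retardation factor R = 1 + ρ_b·K_d/n = 1 + 1.72 × 9.4/0.42 = 39.50.
Sorption retards both mechanisms: v_R = v/R = 0.004101 m/day, D_R = D/R = 0.01195 m²/day.
Peak time from v_R²t² + 2D_R t − x² = 0: t = (√(D_R² + v_R²x²) − D_R)/v_R².
√(D_R² + v_R²x²) = √(0.01195² + 0.004101² × 268²) = 1.099; v_R² = 1.682e-05.
t = (1.099 − 0.01195)/1.682e-05 = 64600 days.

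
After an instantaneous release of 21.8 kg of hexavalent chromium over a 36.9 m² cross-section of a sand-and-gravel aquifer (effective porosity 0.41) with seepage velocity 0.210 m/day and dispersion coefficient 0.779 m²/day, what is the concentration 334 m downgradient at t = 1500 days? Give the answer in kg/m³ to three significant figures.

0.0110 kg/m³

For an instantaneous plane source, C(x,t) = M/(n_e·A·√(4πDt)) · exp(−(x−vt)²/(4Dt)), with n_e·A the pore (flow) area.
Plume center vt = 0.210 × 1500 = 315 m, so the well at 334 m is 19 m downgradient of the peak.
√(4πDt) = 121.2 m, giving peak height M/(n_e·A·√(4πDt)) = 21.8/(0.41 × 36.9 × 121.2) = 0.01189 kg/m³.
(x−vt)²/(4Dt) = (19)²/(4 × 0.779 × 1500) = 0.07724; exp(−0.07724) = 0.9257.
C = 0.01189 × 0.9257 = 0.0110 kg/m³.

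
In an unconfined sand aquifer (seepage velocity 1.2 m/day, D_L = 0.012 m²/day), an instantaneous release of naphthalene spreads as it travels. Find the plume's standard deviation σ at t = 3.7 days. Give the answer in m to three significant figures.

Dispersive spreading gives a Gaussian with σ² = 2Dt; advection only shifts the center.
σ = √(2 × 0.012 × 3.7) = 0.298 m.

0.298 m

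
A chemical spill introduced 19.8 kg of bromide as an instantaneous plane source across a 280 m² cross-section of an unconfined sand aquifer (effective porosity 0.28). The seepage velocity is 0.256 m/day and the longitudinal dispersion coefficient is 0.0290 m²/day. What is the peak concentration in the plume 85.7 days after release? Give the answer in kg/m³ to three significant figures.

0.0452 kg/m³

The peak of an instantaneous 1D plume sits at x = vt; there the Gaussian factor is 1 and C_max = M/(n_e·A·√(4πDt)), where n_e·A is the pore area the mass is dissolved in.
√(4πDt) = √(4π × 0.0290 × 85.7) = 5.588 m, so C_max = 19.8/(0.28 × 280 × 5.588) = 0.0452 kg/m³.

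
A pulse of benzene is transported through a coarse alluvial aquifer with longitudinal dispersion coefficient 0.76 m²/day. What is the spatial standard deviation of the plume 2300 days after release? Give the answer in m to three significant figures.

59.1 m

Dispersive spreading gives a Gaussian with σ² = 2Dt; advection only shifts the center.
σ = √(2 × 0.76 × 2300) = 59.1 m.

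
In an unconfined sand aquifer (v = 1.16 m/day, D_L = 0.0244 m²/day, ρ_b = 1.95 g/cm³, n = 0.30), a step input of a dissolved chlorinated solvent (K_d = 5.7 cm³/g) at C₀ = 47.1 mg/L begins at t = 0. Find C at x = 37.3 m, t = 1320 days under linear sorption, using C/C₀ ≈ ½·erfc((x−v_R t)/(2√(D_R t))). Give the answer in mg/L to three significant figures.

46.5 mg/L

Retardation factor R = 1 + ρ_b·K_d/n = 1 + 1.95 × 5.7/0.30 = 38.05.
Sorption retards both mechanisms: v_R = v/R = 0.03049 m/day, D_R = D/R = 0.0006413 m²/day.
v_R·t = 0.03049 × 1320 = 40.2468 m; 2√(D_R t) = 1.840 m; argument = (37.3 − 40.2468)/1.840 = -1.602.
C = C₀ × ½·erfc(-1.602) = 47.1 × 0.9883 = 46.5 mg/L.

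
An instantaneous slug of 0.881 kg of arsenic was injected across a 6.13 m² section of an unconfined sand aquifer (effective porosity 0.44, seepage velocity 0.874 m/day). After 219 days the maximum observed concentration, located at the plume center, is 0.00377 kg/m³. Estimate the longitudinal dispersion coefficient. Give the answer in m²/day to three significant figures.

2.73 m²/day

At the plume center C_max = M/(n_e·A·√(4πDt)), so D = M²/(4πt·(n_e·A·C_max)²).
n_e·A·C_max = 0.44 × 6.13 × 0.00377 = 0.01017 kg/m.
D = 0.881²/(4π × 219 × 0.01017²) = 2.73 m²/day.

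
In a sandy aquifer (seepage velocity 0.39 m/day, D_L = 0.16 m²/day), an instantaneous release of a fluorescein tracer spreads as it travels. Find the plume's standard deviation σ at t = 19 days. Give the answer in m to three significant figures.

2.47 m

Dispersive spreading gives a Gaussian with σ² = 2Dt; advection only shifts the center.
σ = √(2 × 0.16 × 19) = 2.47 m.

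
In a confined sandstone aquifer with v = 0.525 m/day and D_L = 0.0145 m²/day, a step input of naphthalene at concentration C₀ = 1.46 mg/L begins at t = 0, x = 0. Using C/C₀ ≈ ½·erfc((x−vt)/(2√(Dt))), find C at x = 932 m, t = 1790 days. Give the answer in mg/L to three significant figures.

For a continuous step input, C/C₀ ≈ ½·erfc((x−vt)/(2√(Dt))).
vt = 0.525 × 1790 = 939.75 m and 2√(Dt) = 2√(0.0145 × 1790) = 10.19 m.
Argument (x−vt)/(2√(Dt)) = (932 − 939.75)/10.19 = -0.7605; ½·erfc(-0.7605) = 0.8589.
C = 1.46 × 0.8589 = 1.25 mg/L.

1.25 mg/L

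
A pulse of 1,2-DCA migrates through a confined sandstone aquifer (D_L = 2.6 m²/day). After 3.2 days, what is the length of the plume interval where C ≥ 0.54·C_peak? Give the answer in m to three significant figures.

9.06 m

The plume is Gaussian with σ = √(2Dt) = √(2 × 2.6 × 3.2) = 4.079 m.
C/C_peak = exp(−Δx²/(2σ²)) = 0.54 ⇒ Δx = σ·√(−2 ln 0.54) = 4.079 × 1.110 = 4.528 m.
Width = 2Δx = 9.06 m.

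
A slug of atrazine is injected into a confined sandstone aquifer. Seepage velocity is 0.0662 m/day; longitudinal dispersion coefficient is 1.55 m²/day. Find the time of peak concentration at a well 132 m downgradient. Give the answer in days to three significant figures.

1670 days

For the 1D instantaneous-source solution, setting ∂C/∂t = 0 at fixed x gives v²t² + 2Dt − x² = 0, so t = (√(D² + v²x²) − D)/v².
√(D² + v²x²) = √(1.55² + 0.0662² × 132²) = 8.875; v² = 0.00438244.
t = (8.875 − 1.55)/0.00438244 = 1670 days (vs. the pure-advection estimate x/v = 1990 d).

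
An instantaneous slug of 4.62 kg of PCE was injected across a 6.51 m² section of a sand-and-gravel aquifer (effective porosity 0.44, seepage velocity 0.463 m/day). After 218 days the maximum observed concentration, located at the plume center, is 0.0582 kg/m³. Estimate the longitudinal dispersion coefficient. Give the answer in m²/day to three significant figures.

0.280 m²/day

At the plume center C_max = M/(n_e·A·√(4πDt)), so D = M²/(4πt·(n_e·A·C_max)²).
n_e·A·C_max = 0.44 × 6.51 × 0.0582 = 0.1667 kg/m.
D = 4.62²/(4π × 218 × 0.1667²) = 0.280 m²/day.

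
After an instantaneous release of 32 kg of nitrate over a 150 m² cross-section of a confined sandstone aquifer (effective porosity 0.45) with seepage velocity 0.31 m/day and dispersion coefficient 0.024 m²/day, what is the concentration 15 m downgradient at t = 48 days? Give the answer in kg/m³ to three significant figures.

0.124 kg/m³

For an instantaneous plane source, C(x,t) = M/(n_e·A·√(4πDt)) · exp(−(x−vt)²/(4Dt)), with n_e·A the pore (flow) area.
Plume center vt = 0.31 × 48 = 14.88 m, so the well at 15 m is 0.12 m downgradient of the peak.
√(4πDt) = 3.805 m, giving peak height M/(n_e·A·√(4πDt)) = 32/(0.45 × 150 × 3.805) = 0.1246 kg/m³.
(x−vt)²/(4Dt) = (0.12)²/(4 × 0.024 × 48) = 0.003125; exp(−0.003125) = 0.9969.
C = 0.1246 × 0.9969 = 0.124 kg/m³.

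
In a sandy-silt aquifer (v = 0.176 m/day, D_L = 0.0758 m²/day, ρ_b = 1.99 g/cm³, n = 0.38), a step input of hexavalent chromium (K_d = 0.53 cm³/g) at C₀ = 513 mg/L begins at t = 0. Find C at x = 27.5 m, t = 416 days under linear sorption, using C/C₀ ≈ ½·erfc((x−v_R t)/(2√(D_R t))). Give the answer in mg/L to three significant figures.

12.1 mg/L

Retardation factor R = 1 + ρ_b·K_d/n = 1 + 1.99 × 0.53/0.38 = 3.776.
Sorption retards both mechanisms: v_R = v/R = 0.04661 m/day, D_R = D/R = 0.02007 m²/day.
v_R·t = 0.04661 × 416 = 19.38976 m; 2√(D_R t) = 5.779 m; argument = (27.5 − 19.38976)/5.779 = 1.403.
C = C₀ × ½·erfc(1.403) = 513 × 0.02362 = 12.1 mg/L.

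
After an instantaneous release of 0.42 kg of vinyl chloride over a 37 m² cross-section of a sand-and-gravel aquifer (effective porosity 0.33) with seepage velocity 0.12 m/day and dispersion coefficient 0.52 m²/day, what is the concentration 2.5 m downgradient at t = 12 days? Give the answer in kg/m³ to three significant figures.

0.00371 kg/m³

For an instantaneous plane source, C(x,t) = M/(n_e·A·√(4πDt)) · exp(−(x−vt)²/(4Dt)), with n_e·A the pore (flow) area.
Plume center vt = 0.12 × 12 = 1.44 m, so the well at 2.5 m is 1.06 m downgradient of the peak.
√(4πDt) = 8.855 m, giving peak height M/(n_e·A·√(4πDt)) = 0.42/(0.33 × 37 × 8.855) = 0.003885 kg/m³.
(x−vt)²/(4Dt) = (1.06)²/(4 × 0.52 × 12) = 0.04502; exp(−0.04502) = 0.9560.
C = 0.003885 × 0.9560 = 0.00371 kg/m³.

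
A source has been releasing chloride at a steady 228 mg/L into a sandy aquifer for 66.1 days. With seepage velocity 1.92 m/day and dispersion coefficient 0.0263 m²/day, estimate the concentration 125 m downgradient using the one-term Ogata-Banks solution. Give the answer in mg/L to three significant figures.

193 mg/L

For a continuous step input, C/C₀ ≈ ½·erfc((x−vt)/(2√(Dt))).
vt = 1.92 × 66.1 = 126.912 m and 2√(Dt) = 2√(0.0263 × 66.1) = 2.637 m.
Argument (x−vt)/(2√(Dt)) = (125 − 126.912)/2.637 = -0.7251; ½·erfc(-0.7251) = 0.8474.
C = 228 × 0.8474 = 193 mg/L.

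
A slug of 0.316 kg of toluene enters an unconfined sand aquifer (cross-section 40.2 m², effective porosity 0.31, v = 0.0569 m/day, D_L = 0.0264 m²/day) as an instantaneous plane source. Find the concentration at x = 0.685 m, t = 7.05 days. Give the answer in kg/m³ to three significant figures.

0.0149 kg/m³

For an instantaneous plane source, C(x,t) = M/(n_e·A·√(4πDt)) · exp(−(x−vt)²/(4Dt)), with n_e·A the pore (flow) area.
Plume center vt = 0.0569 × 7.05 = 0.401145 m, so the well at 0.685 m is 0.283855 m downgradient of the peak.
√(4πDt) = 1.529 m, giving peak height M/(n_e·A·√(4πDt)) = 0.316/(0.31 × 40.2 × 1.529) = 0.01658 kg/m³.
(x−vt)²/(4Dt) = (0.283855)²/(4 × 0.0264 × 7.05) = 0.1082; exp(−0.1082) = 0.8974.
C = 0.01658 × 0.8974 = 0.0149 kg/m³.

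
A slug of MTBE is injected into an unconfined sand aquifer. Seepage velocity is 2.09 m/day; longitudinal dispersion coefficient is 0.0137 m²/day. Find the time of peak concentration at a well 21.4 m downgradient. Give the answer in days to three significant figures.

10.2 days

For the 1D instantaneous-source solution, setting ∂C/∂t = 0 at fixed x gives v²t² + 2Dt − x² = 0, so t = (√(D² + v²x²) − D)/v².
√(D² + v²x²) = √(0.0137² + 2.09² × 21.4²) = 44.73; v² = 4.3681.
t = (44.73 − 0.0137)/4.3681 = 10.2 days (vs. the pure-advection estimate x/v = 10.2 d).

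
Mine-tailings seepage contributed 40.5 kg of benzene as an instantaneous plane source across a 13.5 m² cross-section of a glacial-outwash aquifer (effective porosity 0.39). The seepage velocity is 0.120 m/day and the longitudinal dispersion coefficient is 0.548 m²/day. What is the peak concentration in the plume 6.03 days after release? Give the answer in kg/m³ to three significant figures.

The peak of an instantaneous 1D plume sits at x = vt; there the Gaussian factor is 1 and C_max = M/(n_e·A·√(4πDt)), where n_e·A is the pore area the mass is dissolved in.
√(4πDt) = √(4π × 0.548 × 6.03) = 6.444 m, so C_max = 40.5/(0.39 × 13.5 × 6.444) = 1.19 kg/m³.

1.19 kg/m³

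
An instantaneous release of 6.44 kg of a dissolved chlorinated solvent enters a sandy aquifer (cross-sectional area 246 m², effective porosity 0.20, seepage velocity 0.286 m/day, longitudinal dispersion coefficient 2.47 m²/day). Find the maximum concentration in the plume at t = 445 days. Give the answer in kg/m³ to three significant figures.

The peak of an instantaneous 1D plume sits at x = vt; there the Gaussian factor is 1 and C_max = M/(n_e·A·√(4πDt)), where n_e·A is the pore area the mass is dissolved in.
√(4πDt) = √(4π × 2.47 × 445) = 117.5 m, so C_max = 6.44/(0.20 × 246 × 117.5) = 0.00111 kg/m³.

0.00111 kg/m³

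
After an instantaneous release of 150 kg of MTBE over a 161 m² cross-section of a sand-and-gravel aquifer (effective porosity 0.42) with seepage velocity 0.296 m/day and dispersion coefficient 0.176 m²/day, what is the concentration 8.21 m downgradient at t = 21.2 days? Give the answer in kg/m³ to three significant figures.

0.252 kg/m³

For an instantaneous plane source, C(x,t) = M/(n_e·A·√(4πDt)) · exp(−(x−vt)²/(4Dt)), with n_e·A the pore (flow) area.
Plume center vt = 0.296 × 21.2 = 6.2752 m, so the well at 8.21 m is 1.9348 m downgradient of the peak.
√(4πDt) = 6.847 m, giving peak height M/(n_e·A·√(4πDt)) = 150/(0.42 × 161 × 6.847) = 0.3240 kg/m³.
(x−vt)²/(4Dt) = (1.9348)²/(4 × 0.176 × 21.2) = 0.2508; exp(−0.2508) = 0.7782.
C = 0.3240 × 0.7782 = 0.252 kg/m³.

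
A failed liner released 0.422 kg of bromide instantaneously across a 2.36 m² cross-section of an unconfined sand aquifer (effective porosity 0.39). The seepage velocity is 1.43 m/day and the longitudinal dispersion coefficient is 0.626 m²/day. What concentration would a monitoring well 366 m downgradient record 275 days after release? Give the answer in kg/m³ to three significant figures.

0.00335 kg/m³

For an instantaneous plane source, C(x,t) = M/(n_e·A·√(4πDt)) · exp(−(x−vt)²/(4Dt)), with n_e·A the pore (flow) area.
Plume center vt = 1.43 × 275 = 393.25 m, so the well at 366 m is 27.25 m upgradient of the peak.
√(4πDt) = 46.51 m, giving peak height M/(n_e·A·√(4πDt)) = 0.422/(0.39 × 2.36 × 46.51) = 0.009858 kg/m³.
(x−vt)²/(4Dt) = (-27.25)²/(4 × 0.626 × 275) = 1.078; exp(−1.078) = 0.3403.
C = 0.009858 × 0.3403 = 0.00335 kg/m³.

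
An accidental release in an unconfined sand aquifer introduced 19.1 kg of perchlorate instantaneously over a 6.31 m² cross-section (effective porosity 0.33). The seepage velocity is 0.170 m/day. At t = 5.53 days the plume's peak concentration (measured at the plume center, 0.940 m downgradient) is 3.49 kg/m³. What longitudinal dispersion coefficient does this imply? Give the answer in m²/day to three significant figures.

0.0994 m²/day

At the plume center C_max = M/(n_e·A·√(4πDt)), so D = M²/(4πt·(n_e·A·C_max)²).
n_e·A·C_max = 0.33 × 6.31 × 3.49 = 7.267 kg/m.
D = 19.1²/(4π × 5.53 × 7.267²) = 0.0994 m²/day.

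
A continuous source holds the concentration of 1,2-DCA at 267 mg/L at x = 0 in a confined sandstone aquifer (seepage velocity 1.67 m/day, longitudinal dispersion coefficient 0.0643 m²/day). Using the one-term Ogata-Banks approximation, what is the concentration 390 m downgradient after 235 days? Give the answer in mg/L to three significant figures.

For a continuous step input, C/C₀ ≈ ½·erfc((x−vt)/(2√(Dt))).
vt = 1.67 × 235 = 392.45 m and 2√(Dt) = 2√(0.0643 × 235) = 7.774 m.
Argument (x−vt)/(2√(Dt)) = (390 − 392.45)/7.774 = -0.3152; ½·erfc(-0.3152) = 0.6721.
C = 267 × 0.6721 = 179 mg/L.

179 mg/L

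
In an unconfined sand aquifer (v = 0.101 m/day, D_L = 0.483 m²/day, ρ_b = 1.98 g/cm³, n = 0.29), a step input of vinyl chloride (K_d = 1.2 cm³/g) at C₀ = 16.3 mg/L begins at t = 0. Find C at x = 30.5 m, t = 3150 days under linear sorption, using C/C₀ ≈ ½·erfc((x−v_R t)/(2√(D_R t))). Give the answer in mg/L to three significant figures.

9.61 mg/L

Retardation factor R = 1 + ρ_b·K_d/n = 1 + 1.98 × 1.2/0.29 = 9.193.
Sorption retards both mechanisms: v_R = v/R = 0.01099 m/day, D_R = D/R = 0.05254 m²/day.
v_R·t = 0.01099 × 3150 = 34.6185 m; 2√(D_R t) = 25.73 m; argument = (30.5 − 34.6185)/25.73 = -0.1601.
C = C₀ × ½·erfc(-0.1601) = 16.3 × 0.5896 = 9.61 mg/L.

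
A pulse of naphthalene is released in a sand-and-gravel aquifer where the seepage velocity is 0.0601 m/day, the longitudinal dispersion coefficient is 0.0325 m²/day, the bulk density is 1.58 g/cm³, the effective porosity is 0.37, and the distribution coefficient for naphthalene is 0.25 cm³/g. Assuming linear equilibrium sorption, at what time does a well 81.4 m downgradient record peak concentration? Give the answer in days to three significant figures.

Retardation factor R = 1 + ρ_b·K_d/n = 1 + 1.58 × 0.25/0.37 = 2.068.
Sorption retards both mechanisms: v_R = v/R = 0.02906 m/day, D_R = D/R = 0.01572 m²/day.
Peak time from v_R²t² + 2D_R t − x² = 0: t = (√(D_R² + v_R²x²) − D_R)/v_R².
√(D_R² + v_R²x²) = √(0.01572² + 0.02906² × 81.4²) = 2.366; v_R² = 0.0008445.
t = (2.366 − 0.01572)/0.0008445 = 2780 days.

2780 days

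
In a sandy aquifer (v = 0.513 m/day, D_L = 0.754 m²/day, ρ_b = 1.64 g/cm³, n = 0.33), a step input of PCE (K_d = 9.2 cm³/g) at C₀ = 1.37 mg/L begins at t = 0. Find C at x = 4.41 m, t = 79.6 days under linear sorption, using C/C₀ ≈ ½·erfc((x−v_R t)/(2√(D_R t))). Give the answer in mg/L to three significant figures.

0.0188 mg/L

Retardation factor R = 1 + ρ_b·K_d/n = 1 + 1.64 × 9.2/0.33 = 46.72.
Sorption retards both mechanisms: v_R = v/R = 0.01098 m/day, D_R = D/R = 0.01614 m²/day.
v_R·t = 0.01098 × 79.6 = 0.874008 m; 2√(D_R t) = 2.267 m; argument = (4.41 − 0.874008)/2.267 = 1.560.
C = C₀ × ½·erfc(1.560) = 1.37 × 0.01369 = 0.0188 mg/L.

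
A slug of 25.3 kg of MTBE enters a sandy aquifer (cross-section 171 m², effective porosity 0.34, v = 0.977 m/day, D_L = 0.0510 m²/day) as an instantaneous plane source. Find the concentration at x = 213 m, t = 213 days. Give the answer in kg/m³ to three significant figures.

For an instantaneous plane source, C(x,t) = M/(n_e·A·√(4πDt)) · exp(−(x−vt)²/(4Dt)), with n_e·A the pore (flow) area.
Plume center vt = 0.977 × 213 = 208.101 m, so the well at 213 m is 4.899 m downgradient of the peak.
√(4πDt) = 11.68 m, giving peak height M/(n_e·A·√(4πDt)) = 25.3/(0.34 × 171 × 11.68) = 0.03726 kg/m³.
(x−vt)²/(4Dt) = (4.899)²/(4 × 0.0510 × 213) = 0.5523; exp(−0.5523) = 0.5756.
C = 0.03726 × 0.5756 = 0.0214 kg/m³.

0.0214 kg/m³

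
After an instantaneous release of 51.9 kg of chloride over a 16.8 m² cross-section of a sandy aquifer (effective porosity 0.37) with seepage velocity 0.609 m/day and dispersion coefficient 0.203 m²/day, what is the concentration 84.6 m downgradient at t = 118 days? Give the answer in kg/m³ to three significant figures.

For an instantaneous plane source, C(x,t) = M/(n_e·A·√(4πDt)) · exp(−(x−vt)²/(4Dt)), with n_e·A the pore (flow) area.
Plume center vt = 0.609 × 118 = 71.862 m, so the well at 84.6 m is 12.738 m downgradient of the peak.
√(4πDt) = 17.35 m, giving peak height M/(n_e·A·√(4πDt)) = 51.9/(0.37 × 16.8 × 17.35) = 0.4812 kg/m³.
(x−vt)²/(4Dt) = (12.738)²/(4 × 0.203 × 118) = 1.693; exp(−1.693) = 0.1840.
C = 0.4812 × 0.1840 = 0.0885 kg/m³.

0.0885 kg/m³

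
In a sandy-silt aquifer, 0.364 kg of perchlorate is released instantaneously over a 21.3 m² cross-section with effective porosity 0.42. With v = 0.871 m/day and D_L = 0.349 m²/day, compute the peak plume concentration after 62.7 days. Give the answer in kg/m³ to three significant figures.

The peak of an instantaneous 1D plume sits at x = vt; there the Gaussian factor is 1 and C_max = M/(n_e·A·√(4πDt)), where n_e·A is the pore area the mass is dissolved in.
√(4πDt) = √(4π × 0.349 × 62.7) = 16.58 m, so C_max = 0.364/(0.42 × 21.3 × 16.58) = 0.00245 kg/m³.

0.00245 kg/m³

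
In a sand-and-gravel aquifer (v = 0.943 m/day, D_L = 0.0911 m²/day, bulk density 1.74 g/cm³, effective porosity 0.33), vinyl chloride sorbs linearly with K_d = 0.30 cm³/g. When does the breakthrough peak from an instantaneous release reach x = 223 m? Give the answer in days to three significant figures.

Retardation factor R = 1 + ρ_b·K_d/n = 1 + 1.74 × 0.30/0.33 = 2.582.
Sorption retards both mechanisms: v_R = v/R = 0.3652 m/day, D_R = D/R = 0.03528 m²/day.
Peak time from v_R²t² + 2D_R t − x² = 0: t = (√(D_R² + v_R²x²) − D_R)/v_R².
√(D_R² + v_R²x²) = √(0.03528² + 0.3652² × 223²) = 81.44; v_R² = 0.1334.
t = (81.44 − 0.03528)/0.1334 = 610 days.

610 days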